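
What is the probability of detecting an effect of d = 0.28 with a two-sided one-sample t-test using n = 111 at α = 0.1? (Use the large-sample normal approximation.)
Power ≈ 0.90

Power calculation (one-sample t-test, normal approximation):
z_β = d · √n - z_{α/2}
z_β = 0.28 · √111 - 1.645
z_β = 0.28 · 10.536 - 1.645
z_β = 1.305

Power = Φ(z_β) = Φ(1.305) ≈ 0.904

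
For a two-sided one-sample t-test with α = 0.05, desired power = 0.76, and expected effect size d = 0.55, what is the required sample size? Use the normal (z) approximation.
n = 24

Sample size formula (one-sample t-test, normal approximation):
n = ((z_{α/2} + z_β) / d)²

z_{α/2} = 1.960 (for α = 0.05, two-sided)
z_β = 0.706 (for power = 0.76)
d = 0.55

n = ((1.960 + 0.706) / 0.55)²
n = (4.847)²
n ≈ 23.49
Round up to the next whole number: n = 24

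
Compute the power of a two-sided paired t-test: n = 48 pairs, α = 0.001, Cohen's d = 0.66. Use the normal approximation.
Power ≈ 0.90

Power calculation (paired t-test, normal approximation):
z_β = d · √n - z_{α/2}
z_β = 0.66 · √48 - 3.291
z_β = 0.66 · 6.928 - 3.291
z_β = 1.282

Power = Φ(z_β) = Φ(1.282) ≈ 0.900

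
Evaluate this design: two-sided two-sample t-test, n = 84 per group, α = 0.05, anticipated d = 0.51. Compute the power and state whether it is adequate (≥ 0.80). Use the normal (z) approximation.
Power ≈ 0.91; the study is adequately powered (power ≥ 0.80)

Power calculation (two-sample t-test, normal approximation):
z_β = d · √(n/2) - z_{α/2}
z_β = 0.51 · √(84/2) - 1.960
z_β = 0.51 · 6.481 - 1.960
z_β = 1.345

Power = Φ(z_β) = Φ(1.345) ≈ 0.911

Effect size d = 0.51 is medium by Cohen's convention (0.2/0.5/0.8).

Threshold: power ≥ 0.80 is conventionally adequate.
Power ≈ 0.91 → the study is adequately powered (power ≥ 0.80).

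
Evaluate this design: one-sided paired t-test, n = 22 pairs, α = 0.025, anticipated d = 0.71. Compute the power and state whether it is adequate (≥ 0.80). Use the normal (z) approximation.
Power ≈ 0.91; the study is adequately powered (power ≥ 0.80)

Power calculation (paired t-test, normal approximation):
z_β = d · √n - z_α
z_β = 0.71 · √22 - 1.960
z_β = 0.71 · 4.690 - 1.960
z_β = 1.370

Power = Φ(z_β) = Φ(1.370) ≈ 0.915

Effect size d = 0.71 is medium by Cohen's convention (0.2/0.5/0.8).

Threshold: power ≥ 0.80 is conventionally adequate.
Power ≈ 0.91 → the study is adequately powered (power ≥ 0.80).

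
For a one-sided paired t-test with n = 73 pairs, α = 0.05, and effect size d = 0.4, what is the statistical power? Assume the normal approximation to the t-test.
Power ≈ 0.96

Power calculation (paired t-test, normal approximation):
z_β = d · √n - z_α
z_β = 0.4 · √73 - 1.645
z_β = 0.4 · 8.544 - 1.645
z_β = 1.773

Power = Φ(z_β) = Φ(1.773) ≈ 0.962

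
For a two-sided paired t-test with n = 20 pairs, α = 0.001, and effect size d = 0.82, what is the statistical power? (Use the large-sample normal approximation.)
Power ≈ 0.65

Power calculation (paired t-test, normal approximation):
z_β = d · √n - z_{α/2}
z_β = 0.82 · √20 - 3.291
z_β = 0.82 · 4.472 - 3.291
z_β = 0.377

Power = Φ(z_β) = Φ(0.377) ≈ 0.647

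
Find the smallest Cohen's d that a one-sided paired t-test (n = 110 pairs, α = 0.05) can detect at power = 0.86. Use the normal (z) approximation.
d ≈ 0.26

Minimum detectable effect (paired t-test, normal approximation):
d = (z_α + z_β) / √n
d = (1.645 + 1.080) / √110
d = 2.725 / 10.488
d ≈ 0.26

By Cohen's convention (0.2 small / 0.5 medium / 0.8 large): small effect.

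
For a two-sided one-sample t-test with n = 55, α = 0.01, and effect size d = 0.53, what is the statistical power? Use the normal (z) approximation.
Power ≈ 0.91

Power calculation (one-sample t-test, normal approximation):
z_β = d · √n - z_{α/2}
z_β = 0.53 · √55 - 2.576
z_β = 0.53 · 7.416 - 2.576
z_β = 1.355

Power = Φ(z_β) = Φ(1.355) ≈ 0.912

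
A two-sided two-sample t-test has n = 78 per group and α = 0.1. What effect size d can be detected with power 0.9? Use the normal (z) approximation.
d ≈ 0.47

Minimum detectable effect (two-sample t-test, normal approximation):
d = (z_{α/2} + z_β) / √(n/2)
d = (1.645 + 1.282) / √(78/2)
d = 2.926 / 6.245
d ≈ 0.47

By Cohen's convention (0.2 small / 0.5 medium / 0.8 large): small effect.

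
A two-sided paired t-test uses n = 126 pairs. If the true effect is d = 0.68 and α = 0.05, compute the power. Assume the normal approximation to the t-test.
Power ≈ 1.00

Power calculation (paired t-test, normal approximation):
z_β = d · √n - z_{α/2}
z_β = 0.68 · √126 - 1.960
z_β = 0.68 · 11.225 - 1.960
z_β = 5.673

Power = Φ(z_β) = Φ(5.673) ≈ 1.000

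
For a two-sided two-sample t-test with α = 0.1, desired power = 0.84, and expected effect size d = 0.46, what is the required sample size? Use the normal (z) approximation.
n = 66 per group

Sample size formula (two-sample t-test, normal approximation):
n = 2 · ((z_{α/2} + z_β) / d)²

z_{α/2} = 1.645 (for α = 0.1, two-sided)
z_β = 0.994 (for power = 0.84)
d = 0.46

n = 2 · ((1.645 + 0.994) / 0.46)²
n = 2 · (5.737)²
n ≈ 65.83
Round up to the next whole number: n = 66 per group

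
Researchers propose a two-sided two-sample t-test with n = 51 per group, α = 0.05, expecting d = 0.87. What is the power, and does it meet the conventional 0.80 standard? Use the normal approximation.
Power ≈ 0.99; the study is adequately powered (power ≥ 0.80)

Power calculation (two-sample t-test, normal approximation):
z_β = d · √(n/2) - z_{α/2}
z_β = 0.87 · √(51/2) - 1.960
z_β = 0.87 · 5.050 - 1.960
z_β = 2.433

Power = Φ(z_β) = Φ(2.433) ≈ 0.993

Effect size d = 0.87 is large by Cohen's convention (0.2/0.5/0.8).

Threshold: power ≥ 0.80 is conventionally adequate.
Power ≈ 0.99 → the study is adequately powered (power ≥ 0.80).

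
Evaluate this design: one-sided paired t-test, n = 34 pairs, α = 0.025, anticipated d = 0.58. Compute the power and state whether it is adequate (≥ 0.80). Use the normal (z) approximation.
Power ≈ 0.92; the study is adequately powered (power ≥ 0.80)

Power calculation (paired t-test, normal approximation):
z_β = d · √n - z_α
z_β = 0.58 · √34 - 1.960
z_β = 0.58 · 5.831 - 1.960
z_β = 1.422

Power = Φ(z_β) = Φ(1.422) ≈ 0.922

Effect size d = 0.58 is medium by Cohen's convention (0.2/0.5/0.8).

Threshold: power ≥ 0.80 is conventionally adequate.
Power ≈ 0.92 → the study is adequately powered (power ≥ 0.80).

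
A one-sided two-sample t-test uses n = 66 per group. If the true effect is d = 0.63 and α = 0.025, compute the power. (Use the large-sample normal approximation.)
Power ≈ 0.95

Power calculation (two-sample t-test, normal approximation):
z_β = d · √(n/2) - z_α
z_β = 0.63 · √(66/2) - 1.960
z_β = 0.63 · 5.745 - 1.960
z_β = 1.659

Power = Φ(z_β) = Φ(1.659) ≈ 0.951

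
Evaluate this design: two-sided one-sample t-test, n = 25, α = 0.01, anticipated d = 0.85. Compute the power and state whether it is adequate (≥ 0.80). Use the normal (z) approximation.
Power ≈ 0.95; the study is adequately powered (power ≥ 0.80)

Power calculation (one-sample t-test, normal approximation):
z_β = d · √n - z_{α/2}
z_β = 0.85 · √25 - 2.576
z_β = 0.85 · 5.000 - 2.576
z_β = 1.674

Power = Φ(z_β) = Φ(1.674) ≈ 0.953

Effect size d = 0.85 is large by Cohen's convention (0.2/0.5/0.8).

Threshold: power ≥ 0.80 is conventionally adequate.
Power ≈ 0.95 → the study is adequately powered (power ≥ 0.80).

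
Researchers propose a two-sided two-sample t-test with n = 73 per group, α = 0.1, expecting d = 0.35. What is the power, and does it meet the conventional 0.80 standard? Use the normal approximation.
Power ≈ 0.68; the study is underpowered (power < 0.80)

Power calculation (two-sample t-test, normal approximation):
z_β = d · √(n/2) - z_{α/2}
z_β = 0.35 · √(73/2) - 1.645
z_β = 0.35 · 6.042 - 1.645
z_β = 0.470

Power = Φ(z_β) = Φ(0.470) ≈ 0.681

Effect size d = 0.35 is small by Cohen's convention (0.2/0.5/0.8).

Threshold: power ≥ 0.80 is conventionally adequate.
Power ≈ 0.68 → the study is underpowered (power < 0.80).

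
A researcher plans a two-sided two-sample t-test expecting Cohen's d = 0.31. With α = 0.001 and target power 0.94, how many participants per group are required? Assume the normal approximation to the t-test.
n = 489 per group

Sample size formula (two-sample t-test, normal approximation):
n = 2 · ((z_{α/2} + z_β) / d)²

z_{α/2} = 3.291 (for α = 0.001, two-sided)
z_β = 1.555 (for power = 0.94)
d = 0.31

n = 2 · ((3.291 + 1.555) / 0.31)²
n = 2 · (15.632)²
n ≈ 488.72
Round up to the next whole number: n = 489 per group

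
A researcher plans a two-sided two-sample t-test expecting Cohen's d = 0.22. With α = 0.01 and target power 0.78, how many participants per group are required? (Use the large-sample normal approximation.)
n = 464 per group

Sample size formula (two-sample t-test, normal approximation):
n = 2 · ((z_{α/2} + z_β) / d)²

z_{α/2} = 2.576 (for α = 0.01, two-sided)
z_β = 0.772 (for power = 0.78)
d = 0.22

n = 2 · ((2.576 + 0.772) / 0.22)²
n = 2 · (15.218)²
n ≈ 463.18
Round up to the next whole number: n = 464 per group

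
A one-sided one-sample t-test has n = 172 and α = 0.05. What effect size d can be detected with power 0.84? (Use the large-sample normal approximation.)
d ≈ 0.20

Minimum detectable effect (one-sample t-test, normal approximation):
d = (z_α + z_β) / √n
d = (1.645 + 0.994) / √172
d = 2.639 / 13.115
d ≈ 0.20

By Cohen's convention (0.2 small / 0.5 medium / 0.8 large): small effect.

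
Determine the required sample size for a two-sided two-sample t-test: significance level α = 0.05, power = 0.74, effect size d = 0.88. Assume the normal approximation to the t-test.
n = 18 per group

Sample size formula (two-sample t-test, normal approximation):
n = 2 · ((z_{α/2} + z_β) / d)²

z_{α/2} = 1.960 (for α = 0.05, two-sided)
z_β = 0.643 (for power = 0.74)
d = 0.88

n = 2 · ((1.960 + 0.643) / 0.88)²
n = 2 · (2.958)²
n ≈ 17.50
Round up to the next whole number: n = 18 per group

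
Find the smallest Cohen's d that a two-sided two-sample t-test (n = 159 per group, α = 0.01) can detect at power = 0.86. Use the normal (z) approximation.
d ≈ 0.41

Minimum detectable effect (two-sample t-test, normal approximation):
d = (z_{α/2} + z_β) / √(n/2)
d = (2.576 + 1.080) / √(159/2)
d = 3.656 / 8.916
d ≈ 0.41

By Cohen's convention (0.2 small / 0.5 medium / 0.8 large): small effect.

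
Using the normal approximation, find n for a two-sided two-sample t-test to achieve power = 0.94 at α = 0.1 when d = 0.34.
n = 178 per group

Sample size formula (two-sample t-test, normal approximation):
n = 2 · ((z_{α/2} + z_β) / d)²

z_{α/2} = 1.645 (for α = 0.1, two-sided)
z_β = 1.555 (for power = 0.94)
d = 0.34

n = 2 · ((1.645 + 1.555) / 0.34)²
n = 2 · (9.412)²
n ≈ 177.17
Round up to the next whole number: n = 178 per group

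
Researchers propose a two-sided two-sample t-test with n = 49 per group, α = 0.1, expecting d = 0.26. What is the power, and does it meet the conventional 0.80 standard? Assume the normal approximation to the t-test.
Power ≈ 0.36; the study is underpowered (power < 0.80)

Power calculation (two-sample t-test, normal approximation):
z_β = d · √(n/2) - z_{α/2}
z_β = 0.26 · √(49/2) - 1.645
z_β = 0.26 · 4.950 - 1.645
z_β = -0.358

Power = Φ(z_β) = Φ(-0.358) ≈ 0.360

Effect size d = 0.26 is small by Cohen's convention (0.2/0.5/0.8).

Threshold: power ≥ 0.80 is conventionally adequate.
Power ≈ 0.36 → the study is underpowered (power < 0.80).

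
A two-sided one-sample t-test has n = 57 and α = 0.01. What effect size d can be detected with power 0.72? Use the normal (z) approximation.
d ≈ 0.42

Minimum detectable effect (one-sample t-test, normal approximation):
d = (z_{α/2} + z_β) / √n
d = (2.576 + 0.583) / √57
d = 3.159 / 7.550
d ≈ 0.42

By Cohen's convention (0.2 small / 0.5 medium / 0.8 large): small effect.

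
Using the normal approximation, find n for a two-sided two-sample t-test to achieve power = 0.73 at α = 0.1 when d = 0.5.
n = 41 per group

Sample size formula (two-sample t-test, normal approximation):
n = 2 · ((z_{α/2} + z_β) / d)²

z_{α/2} = 1.645 (for α = 0.1, two-sided)
z_β = 0.613 (for power = 0.73)
d = 0.5

n = 2 · ((1.645 + 0.613) / 0.5)²
n = 2 · (4.516)²
n ≈ 40.79
Round up to the next whole number: n = 41 per group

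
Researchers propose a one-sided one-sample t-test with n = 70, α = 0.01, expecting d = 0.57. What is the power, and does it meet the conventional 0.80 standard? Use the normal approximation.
Power ≈ 0.99; the study is adequately powered (power ≥ 0.80)

Power calculation (one-sample t-test, normal approximation):
z_β = d · √n - z_α
z_β = 0.57 · √70 - 2.326
z_β = 0.57 · 8.367 - 2.326
z_β = 2.443

Power = Φ(z_β) = Φ(2.443) ≈ 0.993

Effect size d = 0.57 is medium by Cohen's convention (0.2/0.5/0.8).

Threshold: power ≥ 0.80 is conventionally adequate.
Power ≈ 0.99 → the study is adequately powered (power ≥ 0.80).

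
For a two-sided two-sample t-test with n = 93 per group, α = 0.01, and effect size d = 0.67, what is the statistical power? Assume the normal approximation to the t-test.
Power ≈ 0.98

Power calculation (two-sample t-test, normal approximation):
z_β = d · √(n/2) - z_{α/2}
z_β = 0.67 · √(93/2) - 2.576
z_β = 0.67 · 6.819 - 2.576
z_β = 1.993

Power = Φ(z_β) = Φ(1.993) ≈ 0.977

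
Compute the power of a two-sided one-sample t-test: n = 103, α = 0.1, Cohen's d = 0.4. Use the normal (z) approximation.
Power ≈ 0.99

Power calculation (one-sample t-test, normal approximation):
z_β = d · √n - z_{α/2}
z_β = 0.4 · √103 - 1.645
z_β = 0.4 · 10.149 - 1.645
z_β = 2.415

Power = Φ(z_β) = Φ(2.415) ≈ 0.992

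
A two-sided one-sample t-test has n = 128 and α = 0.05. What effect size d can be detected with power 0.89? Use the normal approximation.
d ≈ 0.28

Minimum detectable effect (one-sample t-test, normal approximation):
d = (z_{α/2} + z_β) / √n
d = (1.960 + 1.227) / √128
d = 3.186 / 11.314
d ≈ 0.28

By Cohen's convention (0.2 small / 0.5 medium / 0.8 large): small effect.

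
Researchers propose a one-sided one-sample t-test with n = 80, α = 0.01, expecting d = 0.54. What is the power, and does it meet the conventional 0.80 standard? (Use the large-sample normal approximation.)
Power ≈ 0.99; the study is adequately powered (power ≥ 0.80)

Power calculation (one-sample t-test, normal approximation):
z_β = d · √n - z_α
z_β = 0.54 · √80 - 2.326
z_β = 0.54 · 8.944 - 2.326
z_β = 2.504

Power = Φ(z_β) = Φ(2.504) ≈ 0.994

Effect size d = 0.54 is medium by Cohen's convention (0.2/0.5/0.8).

Threshold: power ≥ 0.80 is conventionally adequate.
Power ≈ 0.99 → the study is adequately powered (power ≥ 0.80).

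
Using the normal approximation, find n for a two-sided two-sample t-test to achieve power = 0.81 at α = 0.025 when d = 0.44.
n = 101 per group

Sample size formula (two-sample t-test, normal approximation):
n = 2 · ((z_{α/2} + z_β) / d)²

z_{α/2} = 2.241 (for α = 0.025, two-sided)
z_β = 0.878 (for power = 0.81)
d = 0.44

n = 2 · ((2.241 + 0.878) / 0.44)²
n = 2 · (7.089)²
n ≈ 100.51
Round up to the next whole number: n = 101 per group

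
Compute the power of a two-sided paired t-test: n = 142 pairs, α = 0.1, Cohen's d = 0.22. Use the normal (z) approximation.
Power ≈ 0.84

Power calculation (paired t-test, normal approximation):
z_β = d · √n - z_{α/2}
z_β = 0.22 · √142 - 1.645
z_β = 0.22 · 11.916 - 1.645
z_β = 0.977

Power = Φ(z_β) = Φ(0.977) ≈ 0.836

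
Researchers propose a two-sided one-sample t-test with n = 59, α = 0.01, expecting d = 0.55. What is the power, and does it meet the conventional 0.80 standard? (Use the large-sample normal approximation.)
Power ≈ 0.95; the study is adequately powered (power ≥ 0.80)

Power calculation (one-sample t-test, normal approximation):
z_β = d · √n - z_{α/2}
z_β = 0.55 · √59 - 2.576
z_β = 0.55 · 7.681 - 2.576
z_β = 1.649

Power = Φ(z_β) = Φ(1.649) ≈ 0.950

Effect size d = 0.55 is medium by Cohen's convention (0.2/0.5/0.8).

Threshold: power ≥ 0.80 is conventionally adequate.
Power ≈ 0.95 → the study is adequately powered (power ≥ 0.80).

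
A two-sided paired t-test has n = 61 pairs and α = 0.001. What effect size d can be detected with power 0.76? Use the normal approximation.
d ≈ 0.51

Minimum detectable effect (paired t-test, normal approximation):
d = (z_{α/2} + z_β) / √n
d = (3.291 + 0.706) / √61
d = 3.997 / 7.810
d ≈ 0.51

By Cohen's convention (0.2 small / 0.5 medium / 0.8 large): medium effect.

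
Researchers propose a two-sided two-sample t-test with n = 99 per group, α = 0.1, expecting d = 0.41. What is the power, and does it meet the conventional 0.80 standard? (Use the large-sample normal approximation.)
Power ≈ 0.89; the study is adequately powered (power ≥ 0.80)

Power calculation (two-sample t-test, normal approximation):
z_β = d · √(n/2) - z_{α/2}
z_β = 0.41 · √(99/2) - 1.645
z_β = 0.41 · 7.036 - 1.645
z_β = 1.240

Power = Φ(z_β) = Φ(1.240) ≈ 0.892

Effect size d = 0.41 is small by Cohen's convention (0.2/0.5/0.8).

Threshold: power ≥ 0.80 is conventionally adequate.
Power ≈ 0.89 → the study is adequately powered (power ≥ 0.80).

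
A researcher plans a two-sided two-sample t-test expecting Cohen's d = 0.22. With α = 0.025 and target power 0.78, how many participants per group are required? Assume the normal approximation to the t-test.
n = 376 per group

Sample size formula (two-sample t-test, normal approximation):
n = 2 · ((z_{α/2} + z_β) / d)²

z_{α/2} = 2.241 (for α = 0.025, two-sided)
z_β = 0.772 (for power = 0.78)
d = 0.22

n = 2 · ((2.241 + 0.772) / 0.22)²
n = 2 · (13.695)²
n ≈ 375.11
Round up to the next whole number: n = 376 per group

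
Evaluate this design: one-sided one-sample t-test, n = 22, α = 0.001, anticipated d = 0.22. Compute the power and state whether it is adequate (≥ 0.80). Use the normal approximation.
Power ≈ 0.02; the study is underpowered (power < 0.80)

Power calculation (one-sample t-test, normal approximation):
z_β = d · √n - z_α
z_β = 0.22 · √22 - 3.090
z_β = 0.22 · 4.690 - 3.090
z_β = -2.058

Power = Φ(z_β) = Φ(-2.058) ≈ 0.020

Effect size d = 0.22 is small by Cohen's convention (0.2/0.5/0.8).

Threshold: power ≥ 0.80 is conventionally adequate.
Power ≈ 0.02 → the study is underpowered (power < 0.80).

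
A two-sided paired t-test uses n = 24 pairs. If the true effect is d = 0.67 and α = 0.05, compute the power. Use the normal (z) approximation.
Power ≈ 0.91

Power calculation (paired t-test, normal approximation):
z_β = d · √n - z_{α/2}
z_β = 0.67 · √24 - 1.960
z_β = 0.67 · 4.899 - 1.960
z_β = 1.322

Power = Φ(z_β) = Φ(1.322) ≈ 0.907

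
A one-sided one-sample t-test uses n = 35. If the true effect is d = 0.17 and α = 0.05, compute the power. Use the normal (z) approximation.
Power ≈ 0.26

Power calculation (one-sample t-test, normal approximation):
z_β = d · √n - z_α
z_β = 0.17 · √35 - 1.645
z_β = 0.17 · 5.916 - 1.645
z_β = -0.639

Power = Φ(z_β) = Φ(-0.639) ≈ 0.261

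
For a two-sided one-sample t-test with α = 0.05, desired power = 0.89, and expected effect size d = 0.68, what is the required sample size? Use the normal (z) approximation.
n = 22

Sample size formula (one-sample t-test, normal approximation):
n = ((z_{α/2} + z_β) / d)²

z_{α/2} = 1.960 (for α = 0.05, two-sided)
z_β = 1.227 (for power = 0.89)
d = 0.68

n = ((1.960 + 1.227) / 0.68)²
n = (4.687)²
n ≈ 21.97
Round up to the next whole number: n = 22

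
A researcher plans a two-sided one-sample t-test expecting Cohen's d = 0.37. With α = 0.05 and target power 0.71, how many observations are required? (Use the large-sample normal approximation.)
n = 47

Sample size formula (one-sample t-test, normal approximation):
n = ((z_{α/2} + z_β) / d)²

z_{α/2} = 1.960 (for α = 0.05, two-sided)
z_β = 0.553 (for power = 0.71)
d = 0.37

n = ((1.960 + 0.553) / 0.37)²
n = (6.792)²
n ≈ 46.13
Round up to the next whole number: n = 47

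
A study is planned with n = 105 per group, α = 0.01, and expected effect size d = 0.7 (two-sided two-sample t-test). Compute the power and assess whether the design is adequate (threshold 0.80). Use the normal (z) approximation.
Power ≈ 0.99; the study is adequately powered (power ≥ 0.80)

Power calculation (two-sample t-test, normal approximation):
z_β = d · √(n/2) - z_{α/2}
z_β = 0.7 · √(105/2) - 2.576
z_β = 0.7 · 7.246 - 2.576
z_β = 2.496

Power = Φ(z_β) = Φ(2.496) ≈ 0.994

Effect size d = 0.7 is medium by Cohen's convention (0.2/0.5/0.8).

Threshold: power ≥ 0.80 is conventionally adequate.
Power ≈ 0.99 → the study is adequately powered (power ≥ 0.80).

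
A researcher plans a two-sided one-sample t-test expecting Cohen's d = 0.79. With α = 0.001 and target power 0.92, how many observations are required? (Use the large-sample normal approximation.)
n = 36

Sample size formula (one-sample t-test, normal approximation):
n = ((z_{α/2} + z_β) / d)²

z_{α/2} = 3.291 (for α = 0.001, two-sided)
z_β = 1.405 (for power = 0.92)
d = 0.79

n = ((3.291 + 1.405) / 0.79)²
n = (5.944)²
n ≈ 35.33
Round up to the next whole number: n = 36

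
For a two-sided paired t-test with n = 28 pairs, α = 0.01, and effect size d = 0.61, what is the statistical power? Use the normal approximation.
Power ≈ 0.74

Power calculation (paired t-test, normal approximation):
z_β = d · √n - z_{α/2}
z_β = 0.61 · √28 - 2.576
z_β = 0.61 · 5.292 - 2.576
z_β = 0.652

Power = Φ(z_β) = Φ(0.652) ≈ 0.743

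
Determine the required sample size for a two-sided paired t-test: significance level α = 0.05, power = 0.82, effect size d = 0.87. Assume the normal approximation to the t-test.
n = 11 pairs

Sample size formula (paired t-test, normal approximation):
n = ((z_{α/2} + z_β) / d)²

z_{α/2} = 1.960 (for α = 0.05, two-sided)
z_β = 0.915 (for power = 0.82)
d = 0.87

n = ((1.960 + 0.915) / 0.87)²
n = (3.305)²
n ≈ 10.92
Round up to the next whole number: n = 11 pairs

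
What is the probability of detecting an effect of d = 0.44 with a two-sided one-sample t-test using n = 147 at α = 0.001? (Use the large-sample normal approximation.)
Power ≈ 0.98

Power calculation (one-sample t-test, normal approximation):
z_β = d · √n - z_{α/2}
z_β = 0.44 · √147 - 3.291
z_β = 0.44 · 12.124 - 3.291
z_β = 2.044

Power = Φ(z_β) = Φ(2.044) ≈ 0.980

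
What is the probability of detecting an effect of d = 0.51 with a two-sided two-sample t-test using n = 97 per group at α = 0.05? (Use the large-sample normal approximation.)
Power ≈ 0.94

Power calculation (two-sample t-test, normal approximation):
z_β = d · √(n/2) - z_{α/2}
z_β = 0.51 · √(97/2) - 1.960
z_β = 0.51 · 6.964 - 1.960
z_β = 1.592

Power = Φ(z_β) = Φ(1.592) ≈ 0.944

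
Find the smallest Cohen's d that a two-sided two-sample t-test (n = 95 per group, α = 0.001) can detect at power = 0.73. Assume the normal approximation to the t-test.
d ≈ 0.57

Minimum detectable effect (two-sample t-test, normal approximation):
d = (z_{α/2} + z_β) / √(n/2)
d = (3.291 + 0.613) / √(95/2)
d = 3.903 / 6.892
d ≈ 0.57

By Cohen's convention (0.2 small / 0.5 medium / 0.8 large): medium effect.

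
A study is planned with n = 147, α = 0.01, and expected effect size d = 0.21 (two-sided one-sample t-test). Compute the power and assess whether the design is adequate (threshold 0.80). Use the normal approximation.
Power ≈ 0.49; the study is underpowered (power < 0.80)

Power calculation (one-sample t-test, normal approximation):
z_β = d · √n - z_{α/2}
z_β = 0.21 · √147 - 2.576
z_β = 0.21 · 12.124 - 2.576
z_β = -0.030

Power = Φ(z_β) = Φ(-0.030) ≈ 0.488

Effect size d = 0.21 is small by Cohen's convention (0.2/0.5/0.8).

Threshold: power ≥ 0.80 is conventionally adequate.
Power ≈ 0.49 → the study is underpowered (power < 0.80).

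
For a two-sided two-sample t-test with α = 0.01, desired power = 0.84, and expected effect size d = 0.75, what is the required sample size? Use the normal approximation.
n = 46 per group

Sample size formula (two-sample t-test, normal approximation):
n = 2 · ((z_{α/2} + z_β) / d)²

z_{α/2} = 2.576 (for α = 0.01, two-sided)
z_β = 0.994 (for power = 0.84)
d = 0.75

n = 2 · ((2.576 + 0.994) / 0.75)²
n = 2 · (4.760)²
n ≈ 45.32
Round up to the next whole number: n = 46 per group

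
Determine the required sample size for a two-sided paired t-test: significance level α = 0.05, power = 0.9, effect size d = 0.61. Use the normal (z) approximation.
n = 29 pairs

Sample size formula (paired t-test, normal approximation):
n = ((z_{α/2} + z_β) / d)²

z_{α/2} = 1.960 (for α = 0.05, two-sided)
z_β = 1.282 (for power = 0.9)
d = 0.61

n = ((1.960 + 1.282) / 0.61)²
n = (5.315)²
n ≈ 28.25
Round up to the next whole number: n = 29 pairs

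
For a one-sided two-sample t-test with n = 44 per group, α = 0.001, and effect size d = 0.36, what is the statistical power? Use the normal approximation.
Power ≈ 0.08

Power calculation (two-sample t-test, normal approximation):
z_β = d · √(n/2) - z_α
z_β = 0.36 · √(44/2) - 3.090
z_β = 0.36 · 4.690 - 3.090
z_β = -1.402

Power = Φ(z_β) = Φ(-1.402) ≈ 0.081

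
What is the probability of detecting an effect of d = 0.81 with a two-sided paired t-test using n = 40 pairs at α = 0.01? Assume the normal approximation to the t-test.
Power ≈ 0.99

Power calculation (paired t-test, normal approximation):
z_β = d · √n - z_{α/2}
z_β = 0.81 · √40 - 2.576
z_β = 0.81 · 6.325 - 2.576
z_β = 2.547

Power = Φ(z_β) = Φ(2.547) ≈ 0.995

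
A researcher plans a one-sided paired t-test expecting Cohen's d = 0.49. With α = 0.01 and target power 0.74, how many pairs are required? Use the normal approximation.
n = 37 pairs

Sample size formula (paired t-test, normal approximation):
n = ((z_α + z_β) / d)²

z_α = 2.326 (for α = 0.01, one-sided)
z_β = 0.643 (for power = 0.74)
d = 0.49

n = ((2.326 + 0.643) / 0.49)²
n = (6.059)²
n ≈ 36.71
Round up to the next whole number: n = 37 pairs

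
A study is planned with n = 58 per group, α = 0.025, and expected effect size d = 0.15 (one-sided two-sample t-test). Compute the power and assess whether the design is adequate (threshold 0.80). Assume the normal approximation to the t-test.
Power ≈ 0.12; the study is underpowered (power < 0.80)

Power calculation (two-sample t-test, normal approximation):
z_β = d · √(n/2) - z_α
z_β = 0.15 · √(58/2) - 1.960
z_β = 0.15 · 5.385 - 1.960
z_β = -1.152

Power = Φ(z_β) = Φ(-1.152) ≈ 0.125

Effect size d = 0.15 is very small by Cohen's convention (0.2/0.5/0.8).

Threshold: power ≥ 0.80 is conventionally adequate.
Power ≈ 0.12 → the study is underpowered (power < 0.80).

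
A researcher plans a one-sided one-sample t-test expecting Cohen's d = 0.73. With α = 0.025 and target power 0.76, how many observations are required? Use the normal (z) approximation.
n = 14

Sample size formula (one-sample t-test, normal approximation):
n = ((z_α + z_β) / d)²

z_α = 1.960 (for α = 0.025, one-sided)
z_β = 0.706 (for power = 0.76)
d = 0.73

n = ((1.960 + 0.706) / 0.73)²
n = (3.652)²
n ≈ 13.34
Round up to the next whole number: n = 14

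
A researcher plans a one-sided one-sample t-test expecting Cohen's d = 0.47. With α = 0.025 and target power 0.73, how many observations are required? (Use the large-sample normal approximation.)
n = 30

Sample size formula (one-sample t-test, normal approximation):
n = ((z_α + z_β) / d)²

z_α = 1.960 (for α = 0.025, one-sided)
z_β = 0.613 (for power = 0.73)
d = 0.47

n = ((1.960 + 0.613) / 0.47)²
n = (5.474)²
n ≈ 29.96
Round up to the next whole number: n = 30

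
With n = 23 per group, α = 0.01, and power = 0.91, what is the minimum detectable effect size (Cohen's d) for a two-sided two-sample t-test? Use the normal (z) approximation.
d ≈ 1.15

Minimum detectable effect (two-sample t-test, normal approximation):
d = (z_{α/2} + z_β) / √(n/2)
d = (2.576 + 1.341) / √(23/2)
d = 3.917 / 3.391
d ≈ 1.15

By Cohen's convention (0.2 small / 0.5 medium / 0.8 large): large effect.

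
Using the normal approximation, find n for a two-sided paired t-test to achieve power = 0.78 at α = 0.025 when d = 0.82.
n = 14 pairs

Sample size formula (paired t-test, normal approximation):
n = ((z_{α/2} + z_β) / d)²

z_{α/2} = 2.241 (for α = 0.025, two-sided)
z_β = 0.772 (for power = 0.78)
d = 0.82

n = ((2.241 + 0.772) / 0.82)²
n = (3.674)²
n ≈ 13.50
Round up to the next whole number: n = 14 pairs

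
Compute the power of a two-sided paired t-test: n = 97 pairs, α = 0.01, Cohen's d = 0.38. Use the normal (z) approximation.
Power ≈ 0.88

Power calculation (paired t-test, normal approximation):
z_β = d · √n - z_{α/2}
z_β = 0.38 · √97 - 2.576
z_β = 0.38 · 9.849 - 2.576
z_β = 1.167

Power = Φ(z_β) = Φ(1.167) ≈ 0.878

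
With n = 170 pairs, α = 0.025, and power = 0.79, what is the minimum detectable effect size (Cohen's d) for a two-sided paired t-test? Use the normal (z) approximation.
d ≈ 0.23

Minimum detectable effect (paired t-test, normal approximation):
d = (z_{α/2} + z_β) / √n
d = (2.241 + 0.806) / √170
d = 3.048 / 13.038
d ≈ 0.23

By Cohen's convention (0.2 small / 0.5 medium / 0.8 large): small effect.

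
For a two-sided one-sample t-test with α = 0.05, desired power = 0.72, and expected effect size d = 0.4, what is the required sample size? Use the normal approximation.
n = 41

Sample size formula (one-sample t-test, normal approximation):
n = ((z_{α/2} + z_β) / d)²

z_{α/2} = 1.960 (for α = 0.05, two-sided)
z_β = 0.583 (for power = 0.72)
d = 0.4

n = ((1.960 + 0.583) / 0.4)²
n = (6.358)²
n ≈ 40.42
Round up to the next whole number: n = 41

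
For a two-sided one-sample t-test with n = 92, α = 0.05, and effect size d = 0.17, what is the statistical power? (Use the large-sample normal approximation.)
Power ≈ 0.37

Power calculation (one-sample t-test, normal approximation):
z_β = d · √n - z_{α/2}
z_β = 0.17 · √92 - 1.960
z_β = 0.17 · 9.592 - 1.960
z_β = -0.329

Power = Φ(z_β) = Φ(-0.329) ≈ 0.371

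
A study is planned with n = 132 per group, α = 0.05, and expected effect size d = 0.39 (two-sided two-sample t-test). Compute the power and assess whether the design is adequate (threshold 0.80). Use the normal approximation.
Power ≈ 0.89; the study is adequately powered (power ≥ 0.80)

Power calculation (two-sample t-test, normal approximation):
z_β = d · √(n/2) - z_{α/2}
z_β = 0.39 · √(132/2) - 1.960
z_β = 0.39 · 8.124 - 1.960
z_β = 1.208

Power = Φ(z_β) = Φ(1.208) ≈ 0.887

Effect size d = 0.39 is small by Cohen's convention (0.2/0.5/0.8).

Threshold: power ≥ 0.80 is conventionally adequate.
Power ≈ 0.89 → the study is adequately powered (power ≥ 0.80).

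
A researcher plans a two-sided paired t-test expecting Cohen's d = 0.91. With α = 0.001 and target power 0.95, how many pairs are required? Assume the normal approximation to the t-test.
n = 30 pairs

Sample size formula (paired t-test, normal approximation):
n = ((z_{α/2} + z_β) / d)²

z_{α/2} = 3.291 (for α = 0.001, two-sided)
z_β = 1.645 (for power = 0.95)
d = 0.91

n = ((3.291 + 1.645) / 0.91)²
n = (5.424)²
n ≈ 29.42
Round up to the next whole number: n = 30 pairs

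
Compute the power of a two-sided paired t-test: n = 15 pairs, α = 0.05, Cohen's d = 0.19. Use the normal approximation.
Power ≈ 0.11

Power calculation (paired t-test, normal approximation):
z_β = d · √n - z_{α/2}
z_β = 0.19 · √15 - 1.960
z_β = 0.19 · 3.873 - 1.960
z_β = -1.224

Power = Φ(z_β) = Φ(-1.224) ≈ 0.110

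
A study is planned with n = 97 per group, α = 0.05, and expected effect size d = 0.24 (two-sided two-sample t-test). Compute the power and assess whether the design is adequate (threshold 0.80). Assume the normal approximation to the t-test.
Power ≈ 0.39; the study is underpowered (power < 0.80)

Power calculation (two-sample t-test, normal approximation):
z_β = d · √(n/2) - z_{α/2}
z_β = 0.24 · √(97/2) - 1.960
z_β = 0.24 · 6.964 - 1.960
z_β = -0.289

Power = Φ(z_β) = Φ(-0.289) ≈ 0.386

Effect size d = 0.24 is small by Cohen's convention (0.2/0.5/0.8).

Threshold: power ≥ 0.80 is conventionally adequate.
Power ≈ 0.39 → the study is underpowered (power < 0.80).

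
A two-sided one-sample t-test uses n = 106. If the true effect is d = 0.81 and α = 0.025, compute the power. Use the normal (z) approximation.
Power ≈ 1.00

Power calculation (one-sample t-test, normal approximation):
z_β = d · √n - z_{α/2}
z_β = 0.81 · √106 - 2.241
z_β = 0.81 · 10.296 - 2.241
z_β = 6.098

Power = Φ(z_β) = Φ(6.098) ≈ 1.000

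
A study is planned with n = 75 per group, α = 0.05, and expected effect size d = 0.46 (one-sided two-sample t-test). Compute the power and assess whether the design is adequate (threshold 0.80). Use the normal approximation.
Power ≈ 0.88; the study is adequately powered (power ≥ 0.80)

Power calculation (two-sample t-test, normal approximation):
z_β = d · √(n/2) - z_α
z_β = 0.46 · √(75/2) - 1.645
z_β = 0.46 · 6.124 - 1.645
z_β = 1.172

Power = Φ(z_β) = Φ(1.172) ≈ 0.879

Effect size d = 0.46 is small by Cohen's convention (0.2/0.5/0.8).

Threshold: power ≥ 0.80 is conventionally adequate.
Power ≈ 0.88 → the study is adequately powered (power ≥ 0.80).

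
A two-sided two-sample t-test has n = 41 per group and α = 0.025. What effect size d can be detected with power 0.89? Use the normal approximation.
d ≈ 0.77

Minimum detectable effect (two-sample t-test, normal approximation):
d = (z_{α/2} + z_β) / √(n/2)
d = (2.241 + 1.227) / √(41/2)
d = 3.468 / 4.528
d ≈ 0.77

By Cohen's convention (0.2 small / 0.5 medium / 0.8 large): medium effect.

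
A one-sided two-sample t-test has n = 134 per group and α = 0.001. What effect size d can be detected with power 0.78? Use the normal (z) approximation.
d ≈ 0.47

Minimum detectable effect (two-sample t-test, normal approximation):
d = (z_α + z_β) / √(n/2)
d = (3.090 + 0.772) / √(134/2)
d = 3.862 / 8.185
d ≈ 0.47

By Cohen's convention (0.2 small / 0.5 medium / 0.8 large): small effect.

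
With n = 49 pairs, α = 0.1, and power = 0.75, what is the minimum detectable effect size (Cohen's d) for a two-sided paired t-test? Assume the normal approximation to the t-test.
d ≈ 0.33

Minimum detectable effect (paired t-test, normal approximation):
d = (z_{α/2} + z_β) / √n
d = (1.645 + 0.674) / √49
d = 2.319 / 7.000
d ≈ 0.33

By Cohen's convention (0.2 small / 0.5 medium / 0.8 large): small effect.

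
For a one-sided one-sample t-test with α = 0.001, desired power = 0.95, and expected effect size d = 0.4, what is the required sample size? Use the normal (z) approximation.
n = 141

Sample size formula (one-sample t-test, normal approximation):
n = ((z_α + z_β) / d)²

z_α = 3.090 (for α = 0.001, one-sided)
z_β = 1.645 (for power = 0.95)
d = 0.4

n = ((3.090 + 1.645) / 0.4)²
n = (11.838)²
n ≈ 140.14
Round up to the next whole number: n = 141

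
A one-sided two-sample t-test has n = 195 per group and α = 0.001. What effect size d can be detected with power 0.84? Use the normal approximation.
d ≈ 0.41

Minimum detectable effect (two-sample t-test, normal approximation):
d = (z_α + z_β) / √(n/2)
d = (3.090 + 0.994) / √(195/2)
d = 4.085 / 9.874
d ≈ 0.41

By Cohen's convention (0.2 small / 0.5 medium / 0.8 large): small effect.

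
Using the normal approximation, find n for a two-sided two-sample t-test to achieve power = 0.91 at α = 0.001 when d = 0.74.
n = 79 per group

Sample size formula (two-sample t-test, normal approximation):
n = 2 · ((z_{α/2} + z_β) / d)²

z_{α/2} = 3.291 (for α = 0.001, two-sided)
z_β = 1.341 (for power = 0.91)
d = 0.74

n = 2 · ((3.291 + 1.341) / 0.74)²
n = 2 · (6.259)²
n ≈ 78.35
Round up to the next whole number: n = 79 per group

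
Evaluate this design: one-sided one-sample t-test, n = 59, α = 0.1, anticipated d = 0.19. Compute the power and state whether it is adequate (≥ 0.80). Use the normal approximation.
Power ≈ 0.57; the study is underpowered (power < 0.80)

Power calculation (one-sample t-test, normal approximation):
z_β = d · √n - z_α
z_β = 0.19 · √59 - 1.282
z_β = 0.19 · 7.681 - 1.282
z_β = 0.178

Power = Φ(z_β) = Φ(0.178) ≈ 0.571

Effect size d = 0.19 is very small by Cohen's convention (0.2/0.5/0.8).

Threshold: power ≥ 0.80 is conventionally adequate.
Power ≈ 0.57 → the study is underpowered (power < 0.80).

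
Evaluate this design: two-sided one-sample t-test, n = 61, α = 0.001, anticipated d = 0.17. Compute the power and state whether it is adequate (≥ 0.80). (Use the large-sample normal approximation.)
Power ≈ 0.02; the study is underpowered (power < 0.80)

Power calculation (one-sample t-test, normal approximation):
z_β = d · √n - z_{α/2}
z_β = 0.17 · √61 - 3.291
z_β = 0.17 · 7.810 - 3.291
z_β = -1.963

Power = Φ(z_β) = Φ(-1.963) ≈ 0.025

Effect size d = 0.17 is very small by Cohen's convention (0.2/0.5/0.8).

Threshold: power ≥ 0.80 is conventionally adequate.
Power ≈ 0.02 → the study is underpowered (power < 0.80).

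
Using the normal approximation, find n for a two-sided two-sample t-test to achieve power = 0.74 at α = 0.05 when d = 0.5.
n = 55 per group

Sample size formula (two-sample t-test, normal approximation):
n = 2 · ((z_{α/2} + z_β) / d)²

z_{α/2} = 1.960 (for α = 0.05, two-sided)
z_β = 0.643 (for power = 0.74)
d = 0.5

n = 2 · ((1.960 + 0.643) / 0.5)²
n = 2 · (5.206)²
n ≈ 54.20
Round up to the next whole number: n = 55 per group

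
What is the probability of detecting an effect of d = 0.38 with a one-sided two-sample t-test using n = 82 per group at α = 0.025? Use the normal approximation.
Power ≈ 0.68

Power calculation (two-sample t-test, normal approximation):
z_β = d · √(n/2) - z_α
z_β = 0.38 · √(82/2) - 1.960
z_β = 0.38 · 6.403 - 1.960
z_β = 0.473

Power = Φ(z_β) = Φ(0.473) ≈ 0.682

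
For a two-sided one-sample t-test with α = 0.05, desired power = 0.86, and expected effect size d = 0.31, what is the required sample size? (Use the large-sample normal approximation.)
n = 97

Sample size formula (one-sample t-test, normal approximation):
n = ((z_{α/2} + z_β) / d)²

z_{α/2} = 1.960 (for α = 0.05, two-sided)
z_β = 1.080 (for power = 0.86)
d = 0.31

n = ((1.960 + 1.080) / 0.31)²
n = (9.806)²
n ≈ 96.16
Round up to the next whole number: n = 97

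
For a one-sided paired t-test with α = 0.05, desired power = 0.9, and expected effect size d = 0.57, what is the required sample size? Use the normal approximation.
n = 27 pairs

Sample size formula (paired t-test, normal approximation):
n = ((z_α + z_β) / d)²

z_α = 1.645 (for α = 0.05, one-sided)
z_β = 1.282 (for power = 0.9)
d = 0.57

n = ((1.645 + 1.282) / 0.57)²
n = (5.135)²
n ≈ 26.37
Round up to the next whole number: n = 27 pairs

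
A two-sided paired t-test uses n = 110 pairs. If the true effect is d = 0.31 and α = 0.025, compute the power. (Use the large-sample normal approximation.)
Power ≈ 0.84

Power calculation (paired t-test, normal approximation):
z_β = d · √n - z_{α/2}
z_β = 0.31 · √110 - 2.241
z_β = 0.31 · 10.488 - 2.241
z_β = 1.010

Power = Φ(z_β) = Φ(1.010) ≈ 0.844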